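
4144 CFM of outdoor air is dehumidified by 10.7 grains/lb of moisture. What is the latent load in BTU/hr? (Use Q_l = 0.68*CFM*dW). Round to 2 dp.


Q = 0.68 * 4144 * 10.7 = 30151.74 BTU/hr

30151.74 BTU/hr


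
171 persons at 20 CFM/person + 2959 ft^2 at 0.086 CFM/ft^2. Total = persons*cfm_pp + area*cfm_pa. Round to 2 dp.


Total = 171*20 + 2959*0.086 = 3674.47 CFM

3674.47 CFM


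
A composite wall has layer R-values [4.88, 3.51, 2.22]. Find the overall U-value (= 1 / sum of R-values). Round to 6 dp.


R_total = 4.88 + 3.51 + 2.22 = 10.61
U = 1/10.61 = 0.094251

0.094251


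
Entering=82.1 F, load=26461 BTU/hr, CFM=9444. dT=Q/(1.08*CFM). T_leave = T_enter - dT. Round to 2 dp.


dT = 26461/(1.08*9444) = 2.5943
T_leave = 82.1 - 2.5943 = 79.51 F

79.51 F


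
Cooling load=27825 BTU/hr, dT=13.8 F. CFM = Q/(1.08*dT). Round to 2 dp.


CFM = 27825 / (1.08 * 13.8) = 1866.95

1866.95 CFM


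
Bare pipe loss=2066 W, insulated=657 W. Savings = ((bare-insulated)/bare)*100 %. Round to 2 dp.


Savings = ((2066-657)/2066)*100 = 68.20 %

68.20 %


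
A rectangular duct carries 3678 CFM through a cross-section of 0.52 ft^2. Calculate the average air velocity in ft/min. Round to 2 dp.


V = 3678 / 0.52 = 7073.08 ft/min

7073.08 ft/min


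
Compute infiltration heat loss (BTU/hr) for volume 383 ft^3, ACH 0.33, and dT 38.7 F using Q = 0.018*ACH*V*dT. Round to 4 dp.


Q = 0.018 * 0.33 * 383 * 38.7 = 88.0433 BTU/hr

88.0433 BTU/hr


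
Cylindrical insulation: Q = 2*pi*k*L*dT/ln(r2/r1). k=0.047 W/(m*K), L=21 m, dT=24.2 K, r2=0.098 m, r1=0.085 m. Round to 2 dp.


Q = 2*pi*0.047*21*24.2/ln(0.098/0.085) = 1054.53 W

1054.53 W


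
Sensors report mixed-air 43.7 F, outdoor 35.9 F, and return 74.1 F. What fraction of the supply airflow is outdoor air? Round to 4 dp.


frac = (43.7 - 74.1) / (35.9 - 74.1) = 0.7958

0.7958


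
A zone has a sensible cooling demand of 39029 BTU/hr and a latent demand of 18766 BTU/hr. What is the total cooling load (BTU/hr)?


Qt = 39029 + 18766 = 57795 BTU/hr

57795 BTU/hr


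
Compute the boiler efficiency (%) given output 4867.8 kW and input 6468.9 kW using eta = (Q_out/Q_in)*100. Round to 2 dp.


eta = (4867.8/6468.9)*100 = 75.25 %

75.25 %


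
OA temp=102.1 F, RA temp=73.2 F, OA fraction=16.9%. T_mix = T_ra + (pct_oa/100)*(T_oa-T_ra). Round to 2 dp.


T_mix = 73.2 + (16.9/100)*(102.1-73.2) = 78.08 F

78.08 F


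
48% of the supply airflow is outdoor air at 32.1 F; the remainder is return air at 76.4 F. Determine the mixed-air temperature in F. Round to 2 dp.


T_mix = 0.48*32.1 + 0.52*76.4 = 55.14 F

55.14 F


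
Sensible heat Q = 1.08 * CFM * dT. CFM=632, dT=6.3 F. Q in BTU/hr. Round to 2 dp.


Q = 1.08 * 632 * 6.3 = 4300.13 BTU/hr

4300.13 BTU/hr


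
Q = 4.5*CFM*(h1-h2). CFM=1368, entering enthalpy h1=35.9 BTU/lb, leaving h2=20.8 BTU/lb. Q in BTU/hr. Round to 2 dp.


Q = 4.5 * 1368 * (35.9 - 20.8) = 92955.60 BTU/hr

92955.60 BTU/hr


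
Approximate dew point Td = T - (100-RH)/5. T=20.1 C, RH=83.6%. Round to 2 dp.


Td = 20.1 - (100-83.6)/5 = 16.82 C

16.82 C


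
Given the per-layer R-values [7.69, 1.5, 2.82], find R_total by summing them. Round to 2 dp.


R_total = 7.69 + 1.5 + 2.82 = 12.01

12.01


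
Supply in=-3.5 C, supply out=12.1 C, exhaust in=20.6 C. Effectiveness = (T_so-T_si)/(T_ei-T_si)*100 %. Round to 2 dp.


eff = (12.1-(-3.5))/(20.6-(-3.5))*100 = 64.73 %

64.73 %


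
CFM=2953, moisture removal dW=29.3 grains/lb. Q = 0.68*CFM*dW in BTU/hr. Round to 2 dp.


Q = 0.68 * 2953 * 29.3 = 58835.57 BTU/hr

58835.57 BTU/hr


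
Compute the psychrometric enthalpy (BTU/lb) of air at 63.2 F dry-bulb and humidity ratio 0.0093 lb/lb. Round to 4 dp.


h = 0.24*63.2 + 0.0093*(1061+0.444*63.2) = 25.2963 BTU/lb

25.2963 BTU/lb


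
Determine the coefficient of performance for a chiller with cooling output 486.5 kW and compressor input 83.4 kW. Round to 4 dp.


COP = 486.5 / 83.4 = 5.8333

5.8333


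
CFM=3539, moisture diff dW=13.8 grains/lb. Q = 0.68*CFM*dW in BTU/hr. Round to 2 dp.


Q = 0.68 * 3539 * 13.8 = 33209.98 BTU/hr

33209.98 BTU/hr


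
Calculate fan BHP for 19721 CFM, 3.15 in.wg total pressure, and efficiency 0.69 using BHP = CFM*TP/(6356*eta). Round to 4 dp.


BHP = 19721 * 3.15 / (6356 * 0.69) = 14.1647 hp

14.1647 hp


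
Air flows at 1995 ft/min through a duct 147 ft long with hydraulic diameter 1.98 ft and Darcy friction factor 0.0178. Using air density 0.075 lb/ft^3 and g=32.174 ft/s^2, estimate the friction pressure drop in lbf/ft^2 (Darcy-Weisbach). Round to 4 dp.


v_fps = 1995/60 = 33.25 ft/s
dp = 0.0178*(147/1.98)*0.075*33.25^2/(2*32.174) = 1.7029 lbf/ft^2

1.7029 lbf/ft^2


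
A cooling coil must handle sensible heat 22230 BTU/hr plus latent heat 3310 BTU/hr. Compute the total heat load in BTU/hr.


Qt = 22230 + 3310 = 25540 BTU/hr

25540 BTU/hr


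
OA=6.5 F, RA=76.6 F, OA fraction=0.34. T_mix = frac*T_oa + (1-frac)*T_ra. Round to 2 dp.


T_mix = 0.34*6.5 + 0.66*76.6 = 52.77 F

52.77 F


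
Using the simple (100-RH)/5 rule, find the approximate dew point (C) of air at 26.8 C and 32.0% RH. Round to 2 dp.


Td = 26.8 - (100-32.0)/5 = 13.20 C

13.20 C


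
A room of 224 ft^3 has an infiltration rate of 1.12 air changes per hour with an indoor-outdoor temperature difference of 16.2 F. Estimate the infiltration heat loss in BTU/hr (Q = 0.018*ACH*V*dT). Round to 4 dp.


Q = 0.018 * 1.12 * 224 * 16.2 = 73.1566 BTU/hr

73.1566 BTU/hr


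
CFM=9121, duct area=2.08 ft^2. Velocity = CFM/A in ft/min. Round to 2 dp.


V = 9121 / 2.08 = 4385.10 ft/min

4385.10 ft/min


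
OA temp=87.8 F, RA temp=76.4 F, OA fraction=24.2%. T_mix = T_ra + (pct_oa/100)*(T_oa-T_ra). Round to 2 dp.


T_mix = 76.4 + (24.2/100)*(87.8-76.4) = 79.16 F

79.16 F


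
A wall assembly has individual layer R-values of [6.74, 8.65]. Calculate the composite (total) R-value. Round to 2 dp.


R_total = 6.74 + 8.65 = 15.39

15.39


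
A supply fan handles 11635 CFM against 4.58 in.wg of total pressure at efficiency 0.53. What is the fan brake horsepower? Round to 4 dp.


BHP = 11635 * 4.58 / (6356 * 0.53) = 15.8187 hp

15.8187 hp


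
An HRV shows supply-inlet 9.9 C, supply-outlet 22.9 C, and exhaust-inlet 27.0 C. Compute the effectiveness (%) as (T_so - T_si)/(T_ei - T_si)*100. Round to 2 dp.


eff = (22.9-9.9)/(27.0-9.9)*100 = 76.02 %

76.02 %


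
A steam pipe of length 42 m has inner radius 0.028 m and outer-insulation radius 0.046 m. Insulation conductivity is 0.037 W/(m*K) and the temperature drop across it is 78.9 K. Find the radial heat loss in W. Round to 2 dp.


Q = 2*pi*0.037*42*78.9/ln(0.046/0.028) = 1551.83 W

1551.83 W


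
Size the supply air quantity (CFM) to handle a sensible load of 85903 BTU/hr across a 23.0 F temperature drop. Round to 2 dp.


CFM = 85903 / (1.08 * 23.0) = 3458.25

3458.25 CFM


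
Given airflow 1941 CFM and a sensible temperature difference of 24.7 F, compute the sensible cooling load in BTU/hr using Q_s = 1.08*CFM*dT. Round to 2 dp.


Q = 1.08 * 1941 * 24.7 = 51778.12 BTU/hr

51778.12 BTU/hr


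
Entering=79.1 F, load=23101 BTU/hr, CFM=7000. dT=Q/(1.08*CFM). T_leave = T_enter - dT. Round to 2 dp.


dT = 23101/(1.08*7000) = 3.0557
T_leave = 79.1 - 3.0557 = 76.04 F

76.04 F


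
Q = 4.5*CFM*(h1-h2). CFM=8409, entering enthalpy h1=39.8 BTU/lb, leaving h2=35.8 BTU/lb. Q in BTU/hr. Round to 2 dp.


Q = 4.5 * 8409 * (39.8 - 35.8) = 151362.00 BTU/hr

151362.00 BTU/hr


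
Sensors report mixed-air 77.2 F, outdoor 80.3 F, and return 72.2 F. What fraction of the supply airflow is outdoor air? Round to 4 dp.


frac = (77.2 - 72.2) / (80.3 - 72.2) = 0.6173

0.6173


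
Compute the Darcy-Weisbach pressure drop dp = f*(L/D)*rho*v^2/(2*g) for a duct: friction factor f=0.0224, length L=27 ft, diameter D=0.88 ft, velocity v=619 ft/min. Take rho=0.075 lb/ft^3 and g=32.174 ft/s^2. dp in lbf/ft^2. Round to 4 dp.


v_fps = 619/60 = 10.3167 ft/s
dp = 0.0224*(27/0.88)*0.075*10.3167^2/(2*32.174) = 0.0853 lbf/ft^2

0.0853 lbf/ft^2


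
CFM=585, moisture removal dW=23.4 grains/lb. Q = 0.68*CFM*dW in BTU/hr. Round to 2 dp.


Q = 0.68 * 585 * 23.4 = 9308.52 BTU/hr

9308.52 BTU/hr


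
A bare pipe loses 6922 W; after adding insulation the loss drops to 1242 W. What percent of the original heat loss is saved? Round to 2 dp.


Savings = ((6922-1242)/6922)*100 = 82.06 %

82.06 %


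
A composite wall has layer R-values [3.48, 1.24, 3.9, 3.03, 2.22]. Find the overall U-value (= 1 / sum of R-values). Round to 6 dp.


R_total = 3.48 + 1.24 + 3.9 + 3.03 + 2.22 = 13.87
U = 1/13.87 = 0.072098

0.072098


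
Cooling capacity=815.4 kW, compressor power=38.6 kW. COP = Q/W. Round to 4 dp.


COP = 815.4 / 38.6 = 21.1244

21.1244


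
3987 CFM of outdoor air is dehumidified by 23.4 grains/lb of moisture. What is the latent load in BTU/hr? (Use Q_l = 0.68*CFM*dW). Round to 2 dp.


Q = 0.68 * 3987 * 23.4 = 63441.14 BTU/hr

63441.14 BTU/hr


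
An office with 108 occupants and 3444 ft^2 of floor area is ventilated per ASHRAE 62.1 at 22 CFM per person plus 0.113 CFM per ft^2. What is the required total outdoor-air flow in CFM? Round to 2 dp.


Total = 108*22 + 3444*0.113 = 2765.17 CFM

2765.17 CFM


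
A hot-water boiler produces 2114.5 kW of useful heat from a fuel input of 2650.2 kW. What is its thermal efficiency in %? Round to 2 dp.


eta = (2114.5/2650.2)*100 = 79.79 %

79.79 %


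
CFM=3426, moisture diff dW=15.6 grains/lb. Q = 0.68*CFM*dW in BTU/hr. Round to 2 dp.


Q = 0.68 * 3426 * 15.6 = 36343.01 BTU/hr

36343.01 BTU/hr


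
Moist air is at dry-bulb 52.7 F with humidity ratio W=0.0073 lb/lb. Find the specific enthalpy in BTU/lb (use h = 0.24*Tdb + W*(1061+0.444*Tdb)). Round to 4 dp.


h = 0.24*52.7 + 0.0073*(1061+0.444*52.7) = 20.5641 BTU/lb

20.5641 BTU/lb


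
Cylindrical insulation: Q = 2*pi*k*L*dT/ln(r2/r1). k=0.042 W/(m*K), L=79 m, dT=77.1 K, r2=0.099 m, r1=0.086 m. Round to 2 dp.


Q = 2*pi*0.042*79*77.1/ln(0.099/0.086) = 11418.07 W

11418.07 W


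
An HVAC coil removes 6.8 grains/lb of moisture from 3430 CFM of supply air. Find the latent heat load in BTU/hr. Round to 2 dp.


Q = 0.68 * 3430 * 6.8 = 15860.32 BTU/hr

15860.32 BTU/hr


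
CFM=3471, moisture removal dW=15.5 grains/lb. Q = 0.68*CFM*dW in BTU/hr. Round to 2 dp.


Q = 0.68 * 3471 * 15.5 = 36584.34 BTU/hr

36584.34 BTU/hr


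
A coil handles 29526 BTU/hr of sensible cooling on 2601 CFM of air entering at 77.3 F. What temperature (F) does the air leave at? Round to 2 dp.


dT = 29526/(1.08*2601) = 10.5109
T_leave = 77.3 - 10.5109 = 66.79 F

66.79 F


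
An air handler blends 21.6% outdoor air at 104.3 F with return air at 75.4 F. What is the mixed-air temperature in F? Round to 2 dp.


T_mix = 75.4 + (21.6/100)*(104.3-75.4) = 81.64 F

81.64 F


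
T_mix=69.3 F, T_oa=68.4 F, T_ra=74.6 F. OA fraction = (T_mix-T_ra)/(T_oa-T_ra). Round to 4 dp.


frac = (69.3 - 74.6) / (68.4 - 74.6) = 0.8548

0.8548


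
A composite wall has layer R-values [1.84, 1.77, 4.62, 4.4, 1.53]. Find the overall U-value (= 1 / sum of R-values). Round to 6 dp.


R_total = 1.84 + 1.77 + 4.62 + 4.4 + 1.53 = 14.16
U = 1/14.16 = 0.070621

0.070621


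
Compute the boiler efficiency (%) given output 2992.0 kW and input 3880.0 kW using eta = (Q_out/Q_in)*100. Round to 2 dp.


eta = (2992.0/3880.0)*100 = 77.11 %

77.11 %


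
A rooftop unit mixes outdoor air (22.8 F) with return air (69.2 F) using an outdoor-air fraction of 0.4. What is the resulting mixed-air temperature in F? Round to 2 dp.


T_mix = 0.4*22.8 + 0.6*69.2 = 50.64 F

50.64 F


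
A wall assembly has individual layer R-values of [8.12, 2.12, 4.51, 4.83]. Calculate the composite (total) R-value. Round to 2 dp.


R_total = 8.12 + 2.12 + 4.51 + 4.83 = 19.58

19.58


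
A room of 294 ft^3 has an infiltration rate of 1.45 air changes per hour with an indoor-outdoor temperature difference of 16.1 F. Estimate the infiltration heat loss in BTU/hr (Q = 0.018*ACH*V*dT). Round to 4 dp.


Q = 0.018 * 1.45 * 294 * 16.1 = 123.5417 BTU/hr

123.5417 BTU/hr


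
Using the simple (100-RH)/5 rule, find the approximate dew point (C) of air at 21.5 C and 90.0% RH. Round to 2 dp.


Td = 21.5 - (100-90.0)/5 = 19.50 C

19.50 C


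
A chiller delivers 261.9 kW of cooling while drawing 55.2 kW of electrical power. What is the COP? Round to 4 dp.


COP = 261.9 / 55.2 = 4.7446

4.7446


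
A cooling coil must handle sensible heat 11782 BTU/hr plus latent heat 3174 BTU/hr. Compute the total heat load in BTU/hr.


Qt = 11782 + 3174 = 14956 BTU/hr

14956 BTU/hr


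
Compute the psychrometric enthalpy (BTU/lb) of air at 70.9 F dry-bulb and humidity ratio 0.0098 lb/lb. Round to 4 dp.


h = 0.24*70.9 + 0.0098*(1061+0.444*70.9) = 27.7223 BTU/lb

27.7223 BTU/lb


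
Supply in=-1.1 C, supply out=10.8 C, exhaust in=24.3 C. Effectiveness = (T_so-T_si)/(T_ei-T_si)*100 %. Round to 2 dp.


eff = (10.8-(-1.1))/(24.3-(-1.1))*100 = 46.85 %

46.85 %


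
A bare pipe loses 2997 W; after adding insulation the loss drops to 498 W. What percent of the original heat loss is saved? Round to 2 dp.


Savings = ((2997-498)/2997)*100 = 83.38 %

83.38 %


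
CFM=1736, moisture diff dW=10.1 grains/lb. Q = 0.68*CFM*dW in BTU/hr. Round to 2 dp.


Q = 0.68 * 1736 * 10.1 = 11922.85 BTU/hr

11922.85 BTU/hr


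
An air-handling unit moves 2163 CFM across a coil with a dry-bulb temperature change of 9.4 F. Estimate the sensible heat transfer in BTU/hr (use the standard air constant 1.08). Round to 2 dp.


Q = 1.08 * 2163 * 9.4 = 21958.78 BTU/hr

21958.78 BTU/hr


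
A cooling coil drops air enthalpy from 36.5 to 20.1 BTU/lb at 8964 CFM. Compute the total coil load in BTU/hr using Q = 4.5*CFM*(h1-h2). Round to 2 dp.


Q = 4.5 * 8964 * (36.5 - 20.1) = 661543.20 BTU/hr

661543.20 BTU/hr


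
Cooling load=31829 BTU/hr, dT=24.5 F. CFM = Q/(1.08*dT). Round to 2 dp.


CFM = 31829 / (1.08 * 24.5) = 1202.91

1202.91 CFM


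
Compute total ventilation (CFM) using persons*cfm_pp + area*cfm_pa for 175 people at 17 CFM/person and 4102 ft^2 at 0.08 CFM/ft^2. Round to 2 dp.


Total = 175*17 + 4102*0.08 = 3303.16 CFM

3303.16 CFM


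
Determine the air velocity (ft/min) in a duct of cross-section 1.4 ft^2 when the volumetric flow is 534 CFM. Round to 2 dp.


V = 534 / 1.4 = 381.43 ft/min

381.43 ft/min


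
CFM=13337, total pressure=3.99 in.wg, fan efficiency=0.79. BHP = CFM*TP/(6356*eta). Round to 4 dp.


BHP = 13337 * 3.99 / (6356 * 0.79) = 10.5979 hp

10.5979 hp


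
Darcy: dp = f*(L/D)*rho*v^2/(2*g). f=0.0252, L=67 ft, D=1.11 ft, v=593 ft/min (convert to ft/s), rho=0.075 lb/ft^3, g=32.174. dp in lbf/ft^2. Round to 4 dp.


v_fps = 593/60 = 9.8833 ft/s
dp = 0.0252*(67/1.11)*0.075*9.8833^2/(2*32.174) = 0.1732 lbf/ft^2

0.1732 lbf/ft^2


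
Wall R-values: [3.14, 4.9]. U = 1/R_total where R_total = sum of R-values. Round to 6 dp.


R_total = 3.14 + 4.9 = 8.04
U = 1/8.04 = 0.124378

0.124378


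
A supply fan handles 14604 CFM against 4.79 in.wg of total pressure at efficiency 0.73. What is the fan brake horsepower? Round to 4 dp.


BHP = 14604 * 4.79 / (6356 * 0.73) = 15.0765 hp

15.0765 hp


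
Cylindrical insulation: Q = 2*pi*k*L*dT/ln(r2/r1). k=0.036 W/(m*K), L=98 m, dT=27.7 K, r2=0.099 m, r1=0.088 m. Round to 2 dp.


Q = 2*pi*0.036*98*27.7/ln(0.099/0.088) = 5213.21 W

5213.21 W


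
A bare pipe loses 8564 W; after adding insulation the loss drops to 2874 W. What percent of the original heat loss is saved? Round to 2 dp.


Savings = ((8564-2874)/8564)*100 = 66.44 %

66.44 %


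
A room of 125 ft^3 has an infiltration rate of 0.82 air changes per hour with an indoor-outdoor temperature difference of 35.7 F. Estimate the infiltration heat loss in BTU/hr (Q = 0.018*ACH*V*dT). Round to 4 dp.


Q = 0.018 * 0.82 * 125 * 35.7 = 65.8665 BTU/hr

65.8665 BTU/hr


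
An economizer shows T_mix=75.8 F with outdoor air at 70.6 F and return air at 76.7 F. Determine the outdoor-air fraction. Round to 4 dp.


frac = (75.8 - 76.7) / (70.6 - 76.7) = 0.1475

0.1475


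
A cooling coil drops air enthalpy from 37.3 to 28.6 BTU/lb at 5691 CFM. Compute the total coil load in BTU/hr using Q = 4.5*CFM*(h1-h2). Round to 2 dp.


Q = 4.5 * 5691 * (37.3 - 28.6) = 222802.65 BTU/hr

222802.65 BTU/hr


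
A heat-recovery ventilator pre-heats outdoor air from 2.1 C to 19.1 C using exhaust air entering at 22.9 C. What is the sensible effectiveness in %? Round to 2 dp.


eff = (19.1-2.1)/(22.9-2.1)*100 = 81.73 %

81.73 %


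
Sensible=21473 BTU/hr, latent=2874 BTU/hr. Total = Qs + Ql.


Qt = 21473 + 2874 = 24347 BTU/hr

24347 BTU/hr


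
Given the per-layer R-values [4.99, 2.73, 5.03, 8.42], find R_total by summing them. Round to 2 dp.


R_total = 4.99 + 2.73 + 5.03 + 8.42 = 21.17

21.17


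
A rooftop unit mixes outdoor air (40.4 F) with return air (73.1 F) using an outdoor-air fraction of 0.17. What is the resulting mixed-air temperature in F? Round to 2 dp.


T_mix = 0.17*40.4 + 0.83*73.1 = 67.54 F

67.54 F


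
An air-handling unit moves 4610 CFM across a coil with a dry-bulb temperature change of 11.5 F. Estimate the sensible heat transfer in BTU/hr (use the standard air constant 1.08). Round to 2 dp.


Q = 1.08 * 4610 * 11.5 = 57256.20 BTU/hr

57256.20 BTU/hr


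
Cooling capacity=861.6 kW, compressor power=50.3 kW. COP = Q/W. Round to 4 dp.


COP = 861.6 / 50.3 = 17.1292

17.1292


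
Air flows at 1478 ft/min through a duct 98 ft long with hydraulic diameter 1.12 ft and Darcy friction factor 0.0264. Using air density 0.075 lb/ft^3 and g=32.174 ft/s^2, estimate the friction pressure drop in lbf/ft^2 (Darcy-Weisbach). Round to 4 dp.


v_fps = 1478/60 = 24.6333 ft/s
dp = 0.0264*(98/1.12)*0.075*24.6333^2/(2*32.174) = 1.6337 lbf/ft^2

1.6337 lbf/ft^2


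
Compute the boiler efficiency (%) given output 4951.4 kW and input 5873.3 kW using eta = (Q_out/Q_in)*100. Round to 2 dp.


eta = (4951.4/5873.3)*100 = 84.30 %

84.30 %


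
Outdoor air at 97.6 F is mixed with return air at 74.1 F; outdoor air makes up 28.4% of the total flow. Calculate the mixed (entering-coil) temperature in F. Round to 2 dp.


T_mix = 74.1 + (28.4/100)*(97.6-74.1) = 80.77 F

80.77 F


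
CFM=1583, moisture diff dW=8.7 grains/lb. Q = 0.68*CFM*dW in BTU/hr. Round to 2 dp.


Q = 0.68 * 1583 * 8.7 = 9365.03 BTU/hr

9365.03 BTU/hr


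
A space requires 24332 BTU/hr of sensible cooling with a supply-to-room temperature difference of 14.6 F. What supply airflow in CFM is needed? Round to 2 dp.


CFM = 24332 / (1.08 * 14.6) = 1543.13

1543.13 CFM


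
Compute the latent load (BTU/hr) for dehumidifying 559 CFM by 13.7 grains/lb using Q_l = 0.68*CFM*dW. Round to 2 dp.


Q = 0.68 * 559 * 13.7 = 5207.64 BTU/hr

5207.64 BTU/hr


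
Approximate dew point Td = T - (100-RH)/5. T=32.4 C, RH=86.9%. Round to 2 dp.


Td = 32.4 - (100-86.9)/5 = 29.78 C

29.78 C


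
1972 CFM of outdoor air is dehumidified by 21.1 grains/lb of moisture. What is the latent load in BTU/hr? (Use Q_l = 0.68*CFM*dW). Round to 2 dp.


Q = 0.68 * 1972 * 21.1 = 28294.26 BTU/hr

28294.26 BTU/hr


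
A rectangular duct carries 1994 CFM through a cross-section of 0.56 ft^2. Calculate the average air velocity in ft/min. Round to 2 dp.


V = 1994 / 0.56 = 3560.71 ft/min

3560.71 ft/min


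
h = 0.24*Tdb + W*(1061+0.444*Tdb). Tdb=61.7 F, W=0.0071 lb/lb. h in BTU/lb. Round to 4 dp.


h = 0.24*61.7 + 0.0071*(1061+0.444*61.7) = 22.5356 BTU/lb

22.5356 BTU/lb


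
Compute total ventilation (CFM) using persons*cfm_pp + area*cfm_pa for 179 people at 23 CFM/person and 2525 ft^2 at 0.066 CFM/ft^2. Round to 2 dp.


Total = 179*23 + 2525*0.066 = 4283.65 CFM

4283.65 CFM


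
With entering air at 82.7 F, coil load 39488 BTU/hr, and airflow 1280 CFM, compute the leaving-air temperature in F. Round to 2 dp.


dT = 39488/(1.08*1280) = 28.5648
T_leave = 82.7 - 28.5648 = 54.14 F

54.14 F


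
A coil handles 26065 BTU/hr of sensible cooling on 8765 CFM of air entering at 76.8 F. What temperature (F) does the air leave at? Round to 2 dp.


dT = 26065/(1.08*8765) = 2.7535
T_leave = 76.8 - 2.7535 = 74.05 F

74.05 F


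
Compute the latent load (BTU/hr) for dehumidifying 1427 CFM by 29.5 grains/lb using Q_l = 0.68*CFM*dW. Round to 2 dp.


Q = 0.68 * 1427 * 29.5 = 28625.62 BTU/hr

28625.62 BTU/hr


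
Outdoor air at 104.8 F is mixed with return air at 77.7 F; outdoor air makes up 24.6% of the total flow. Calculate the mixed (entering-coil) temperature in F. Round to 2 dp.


T_mix = 77.7 + (24.6/100)*(104.8-77.7) = 84.37 F

84.37 F


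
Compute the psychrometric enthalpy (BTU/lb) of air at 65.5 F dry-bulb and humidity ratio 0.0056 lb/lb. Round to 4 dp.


h = 0.24*65.5 + 0.0056*(1061+0.444*65.5) = 21.8245 BTU/lb

21.8245 BTU/lb


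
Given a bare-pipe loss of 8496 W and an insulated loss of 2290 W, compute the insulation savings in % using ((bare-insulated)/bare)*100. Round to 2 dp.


Savings = ((8496-2290)/8496)*100 = 73.05 %

73.05 %


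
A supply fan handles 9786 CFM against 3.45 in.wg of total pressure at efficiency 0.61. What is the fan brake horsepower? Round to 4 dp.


BHP = 9786 * 3.45 / (6356 * 0.61) = 8.7078 hp

8.7078 hp


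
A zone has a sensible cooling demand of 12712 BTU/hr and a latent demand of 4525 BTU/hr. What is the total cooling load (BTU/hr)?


Qt = 12712 + 4525 = 17237 BTU/hr

17237 BTU/hr


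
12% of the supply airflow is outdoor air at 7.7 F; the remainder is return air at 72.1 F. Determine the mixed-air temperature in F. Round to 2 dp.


T_mix = 0.12*7.7 + 0.88*72.1 = 64.37 F

64.37 F


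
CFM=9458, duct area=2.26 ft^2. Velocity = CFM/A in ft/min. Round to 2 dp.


V = 9458 / 2.26 = 4184.96 ft/min

4184.96 ft/min


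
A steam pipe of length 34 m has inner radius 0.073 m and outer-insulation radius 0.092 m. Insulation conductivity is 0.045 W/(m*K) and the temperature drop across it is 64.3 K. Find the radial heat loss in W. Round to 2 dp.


Q = 2*pi*0.045*34*64.3/ln(0.092/0.073) = 2672.10 W

2672.10 W


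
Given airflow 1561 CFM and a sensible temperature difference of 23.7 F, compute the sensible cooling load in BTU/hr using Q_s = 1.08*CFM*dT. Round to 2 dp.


Q = 1.08 * 1561 * 23.7 = 39955.36 BTU/hr

39955.36 BTU/hr


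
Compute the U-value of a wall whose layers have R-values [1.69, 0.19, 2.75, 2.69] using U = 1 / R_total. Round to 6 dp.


R_total = 1.69 + 0.19 + 2.75 + 2.69 = 7.32
U = 1/7.32 = 0.136612

0.136612


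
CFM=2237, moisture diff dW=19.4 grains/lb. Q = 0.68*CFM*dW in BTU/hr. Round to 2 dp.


Q = 0.68 * 2237 * 19.4 = 29510.50 BTU/hr

29510.50 BTU/hr


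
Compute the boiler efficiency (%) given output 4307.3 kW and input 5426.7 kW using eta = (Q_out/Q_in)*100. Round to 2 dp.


eta = (4307.3/5426.7)*100 = 79.37 %

79.37 %


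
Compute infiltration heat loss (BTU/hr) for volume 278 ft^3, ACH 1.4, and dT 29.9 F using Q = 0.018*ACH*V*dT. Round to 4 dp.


Q = 0.018 * 1.4 * 278 * 29.9 = 209.4674 BTU/hr

209.4674 BTU/hr


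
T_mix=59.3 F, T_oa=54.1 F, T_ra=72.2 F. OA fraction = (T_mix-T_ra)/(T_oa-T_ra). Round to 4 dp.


frac = (59.3 - 72.2) / (54.1 - 72.2) = 0.7127

0.7127


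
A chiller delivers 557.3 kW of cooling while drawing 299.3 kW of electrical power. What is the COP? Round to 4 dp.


COP = 557.3 / 299.3 = 1.8620

1.8620


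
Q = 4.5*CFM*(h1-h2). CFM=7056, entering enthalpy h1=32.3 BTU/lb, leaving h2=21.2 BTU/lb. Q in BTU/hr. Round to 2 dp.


Q = 4.5 * 7056 * (32.3 - 21.2) = 352447.20 BTU/hr

352447.20 BTU/hr


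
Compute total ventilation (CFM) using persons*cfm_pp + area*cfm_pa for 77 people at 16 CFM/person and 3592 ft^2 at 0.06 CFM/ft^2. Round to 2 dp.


Total = 77*16 + 3592*0.06 = 1447.52 CFM

1447.52 CFM


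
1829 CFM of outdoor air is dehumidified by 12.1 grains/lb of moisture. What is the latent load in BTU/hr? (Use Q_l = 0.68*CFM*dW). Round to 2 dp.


Q = 0.68 * 1829 * 12.1 = 15049.01 BTU/hr

15049.01 BTU/hr


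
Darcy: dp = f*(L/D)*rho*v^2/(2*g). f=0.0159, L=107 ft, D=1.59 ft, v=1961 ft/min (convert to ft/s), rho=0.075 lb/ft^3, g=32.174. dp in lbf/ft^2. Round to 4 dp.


v_fps = 1961/60 = 32.6833 ft/s
dp = 0.0159*(107/1.59)*0.075*32.6833^2/(2*32.174) = 1.3322 lbf/ft^2

1.3322 lbf/ft^2


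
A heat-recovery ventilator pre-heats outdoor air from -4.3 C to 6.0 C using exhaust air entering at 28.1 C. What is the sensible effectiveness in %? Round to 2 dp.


eff = (6.0-(-4.3))/(28.1-(-4.3))*100 = 31.79 %

31.79 %


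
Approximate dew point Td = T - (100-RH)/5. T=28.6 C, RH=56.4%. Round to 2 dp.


Td = 28.6 - (100-56.4)/5 = 19.88 C

19.88 C


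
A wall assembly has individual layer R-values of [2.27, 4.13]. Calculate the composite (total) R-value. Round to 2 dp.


R_total = 2.27 + 4.13 = 6.40

6.40


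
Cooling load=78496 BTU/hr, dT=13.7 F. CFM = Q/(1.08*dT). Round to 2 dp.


CFM = 78496 / (1.08 * 13.7) = 5305.22

5305.22 CFM


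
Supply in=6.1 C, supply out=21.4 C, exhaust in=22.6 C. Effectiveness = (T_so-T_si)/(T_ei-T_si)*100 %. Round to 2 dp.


eff = (21.4-6.1)/(22.6-6.1)*100 = 92.73 %

92.73 %


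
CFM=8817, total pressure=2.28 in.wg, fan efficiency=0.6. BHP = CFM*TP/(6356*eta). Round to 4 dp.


BHP = 8817 * 2.28 / (6356 * 0.6) = 5.2713 hp

5.2713 hp


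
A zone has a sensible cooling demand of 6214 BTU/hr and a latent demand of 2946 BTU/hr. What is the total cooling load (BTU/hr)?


Qt = 6214 + 2946 = 9160 BTU/hr

9160 BTU/hr


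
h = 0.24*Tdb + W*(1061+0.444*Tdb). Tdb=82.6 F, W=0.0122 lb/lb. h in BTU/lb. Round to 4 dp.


h = 0.24*82.6 + 0.0122*(1061+0.444*82.6) = 33.2156 BTU/lb

33.2156 BTU/lb


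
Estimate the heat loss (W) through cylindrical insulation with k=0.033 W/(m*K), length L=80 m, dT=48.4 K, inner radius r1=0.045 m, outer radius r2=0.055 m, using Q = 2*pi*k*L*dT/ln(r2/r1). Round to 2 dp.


Q = 2*pi*0.033*80*48.4/ln(0.055/0.045) = 4000.78 W

4000.78 W


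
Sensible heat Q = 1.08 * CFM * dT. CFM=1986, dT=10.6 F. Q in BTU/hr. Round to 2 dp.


Q = 1.08 * 1986 * 10.6 = 22735.73 BTU/hr

22735.73 BTU/hr


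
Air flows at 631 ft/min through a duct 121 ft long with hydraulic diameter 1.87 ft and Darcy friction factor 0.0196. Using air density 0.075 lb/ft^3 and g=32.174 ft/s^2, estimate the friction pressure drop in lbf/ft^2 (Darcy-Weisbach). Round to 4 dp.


v_fps = 631/60 = 10.5167 ft/s
dp = 0.0196*(121/1.87)*0.075*10.5167^2/(2*32.174) = 0.1635 lbf/ft^2

0.1635 lbf/ft^2


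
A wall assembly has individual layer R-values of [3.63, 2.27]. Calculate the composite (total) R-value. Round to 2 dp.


R_total = 3.63 + 2.27 = 5.90

5.90


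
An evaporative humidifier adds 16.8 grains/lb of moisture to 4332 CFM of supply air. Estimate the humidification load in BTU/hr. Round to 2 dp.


Q = 0.68 * 4332 * 16.8 = 49488.77 BTU/hr

49488.77 BTU/hr


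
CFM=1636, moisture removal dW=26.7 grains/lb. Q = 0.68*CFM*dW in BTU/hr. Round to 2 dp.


Q = 0.68 * 1636 * 26.7 = 29703.22 BTU/hr

29703.22 BTU/hr


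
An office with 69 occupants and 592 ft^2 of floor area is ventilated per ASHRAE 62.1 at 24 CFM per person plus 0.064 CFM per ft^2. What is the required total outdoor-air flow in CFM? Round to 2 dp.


Total = 69*24 + 592*0.064 = 1693.89 CFM

1693.89 CFM


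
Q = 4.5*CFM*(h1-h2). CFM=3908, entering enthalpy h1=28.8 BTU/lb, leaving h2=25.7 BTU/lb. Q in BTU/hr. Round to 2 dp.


Q = 4.5 * 3908 * (28.8 - 25.7) = 54516.60 BTU/hr

54516.60 BTU/hr


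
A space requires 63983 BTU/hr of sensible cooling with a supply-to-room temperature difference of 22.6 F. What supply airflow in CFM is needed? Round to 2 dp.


CFM = 63983 / (1.08 * 22.6) = 2621.39

2621.39 CFM


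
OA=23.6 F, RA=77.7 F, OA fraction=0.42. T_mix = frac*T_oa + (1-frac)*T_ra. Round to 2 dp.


T_mix = 0.42*23.6 + 0.58*77.7 = 54.98 F

54.98 F


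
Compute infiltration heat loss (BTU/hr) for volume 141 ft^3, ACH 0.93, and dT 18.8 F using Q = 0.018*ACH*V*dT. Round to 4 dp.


Q = 0.018 * 0.93 * 141 * 18.8 = 44.3744 BTU/hr

44.3744 BTU/hr


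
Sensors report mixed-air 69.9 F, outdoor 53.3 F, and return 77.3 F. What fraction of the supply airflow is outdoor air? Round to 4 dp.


frac = (69.9 - 77.3) / (53.3 - 77.3) = 0.3083

0.3083


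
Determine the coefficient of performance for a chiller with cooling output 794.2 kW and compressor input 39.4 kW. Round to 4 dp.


COP = 794.2 / 39.4 = 20.1574

20.1574


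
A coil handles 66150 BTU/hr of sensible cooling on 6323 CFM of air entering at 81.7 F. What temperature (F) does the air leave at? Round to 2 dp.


dT = 66150/(1.08*6323) = 9.6869
T_leave = 81.7 - 9.6869 = 72.01 F

72.01 F


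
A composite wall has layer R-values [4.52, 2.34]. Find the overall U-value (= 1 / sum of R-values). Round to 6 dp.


R_total = 4.52 + 2.34 = 6.86
U = 1/6.86 = 0.145773

0.145773


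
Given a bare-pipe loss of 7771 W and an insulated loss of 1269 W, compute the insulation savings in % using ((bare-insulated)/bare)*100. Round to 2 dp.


Savings = ((7771-1269)/7771)*100 = 83.67 %

83.67 %


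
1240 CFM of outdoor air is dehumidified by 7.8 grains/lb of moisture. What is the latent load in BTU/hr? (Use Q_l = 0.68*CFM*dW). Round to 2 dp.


Q = 0.68 * 1240 * 7.8 = 6576.96 BTU/hr

6576.96 BTU/hr


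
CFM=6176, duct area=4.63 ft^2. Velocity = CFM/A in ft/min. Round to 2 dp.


V = 6176 / 4.63 = 1333.91 ft/min

1333.91 ft/min


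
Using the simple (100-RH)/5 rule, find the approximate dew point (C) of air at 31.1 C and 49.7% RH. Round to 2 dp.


Td = 31.1 - (100-49.7)/5 = 21.04 C

21.04 C


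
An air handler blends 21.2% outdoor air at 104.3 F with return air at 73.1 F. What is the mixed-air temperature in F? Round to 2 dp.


T_mix = 73.1 + (21.2/100)*(104.3-73.1) = 79.71 F

79.71 F


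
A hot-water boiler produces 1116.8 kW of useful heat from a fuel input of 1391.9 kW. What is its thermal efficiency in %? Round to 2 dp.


eta = (1116.8/1391.9)*100 = 80.24 %

80.24 %


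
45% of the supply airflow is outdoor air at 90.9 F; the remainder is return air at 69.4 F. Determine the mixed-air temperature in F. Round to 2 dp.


T_mix = 0.45*90.9 + 0.55*69.4 = 79.08 F

79.08 F


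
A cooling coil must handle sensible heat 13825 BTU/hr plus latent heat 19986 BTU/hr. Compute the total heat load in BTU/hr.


Qt = 13825 + 19986 = 33811 BTU/hr

33811 BTU/hr


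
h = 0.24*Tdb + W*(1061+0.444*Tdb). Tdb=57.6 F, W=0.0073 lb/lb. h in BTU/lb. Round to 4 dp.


h = 0.24*57.6 + 0.0073*(1061+0.444*57.6) = 21.7560 BTU/lb

21.7560 BTU/lb


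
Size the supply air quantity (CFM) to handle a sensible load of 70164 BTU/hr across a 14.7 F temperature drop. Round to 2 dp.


CFM = 70164 / (1.08 * 14.7) = 4419.50

4419.50 CFM


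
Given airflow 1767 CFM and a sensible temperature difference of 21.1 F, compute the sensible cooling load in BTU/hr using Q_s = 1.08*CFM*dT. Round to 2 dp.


Q = 1.08 * 1767 * 21.1 = 40266.40 BTU/hr

40266.40 BTU/hr


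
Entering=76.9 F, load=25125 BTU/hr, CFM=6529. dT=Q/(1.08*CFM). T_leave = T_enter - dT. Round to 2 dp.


dT = 25125/(1.08*6529) = 3.5632
T_leave = 76.9 - 3.5632 = 73.34 F

73.34 F


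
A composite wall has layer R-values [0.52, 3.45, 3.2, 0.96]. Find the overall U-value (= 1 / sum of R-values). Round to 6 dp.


R_total = 0.52 + 3.45 + 3.2 + 0.96 = 8.13
U = 1/8.13 = 0.123001

0.123001


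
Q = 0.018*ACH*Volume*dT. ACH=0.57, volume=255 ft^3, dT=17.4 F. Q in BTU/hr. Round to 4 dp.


Q = 0.018 * 0.57 * 255 * 17.4 = 45.5236 BTU/hr

45.5236 BTU/hr


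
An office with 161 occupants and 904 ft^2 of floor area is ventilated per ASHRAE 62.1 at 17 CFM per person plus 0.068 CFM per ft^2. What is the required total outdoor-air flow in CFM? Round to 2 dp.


Total = 161*17 + 904*0.068 = 2798.47 CFM

2798.47 CFM


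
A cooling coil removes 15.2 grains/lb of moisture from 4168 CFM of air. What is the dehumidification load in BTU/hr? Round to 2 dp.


Q = 0.68 * 4168 * 15.2 = 43080.45 BTU/hr

43080.45 BTU/hr


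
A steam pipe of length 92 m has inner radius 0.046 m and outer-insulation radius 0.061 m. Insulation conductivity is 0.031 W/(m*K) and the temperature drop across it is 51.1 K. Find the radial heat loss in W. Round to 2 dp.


Q = 2*pi*0.031*92*51.1/ln(0.061/0.046) = 3244.47 W

3244.47 W


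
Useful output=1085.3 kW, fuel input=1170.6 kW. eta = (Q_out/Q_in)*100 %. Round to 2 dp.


eta = (1085.3/1170.6)*100 = 92.71 %

92.71 %


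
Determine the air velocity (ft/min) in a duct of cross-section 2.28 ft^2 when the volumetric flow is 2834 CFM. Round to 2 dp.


V = 2834 / 2.28 = 1242.98 ft/min

1242.98 ft/min


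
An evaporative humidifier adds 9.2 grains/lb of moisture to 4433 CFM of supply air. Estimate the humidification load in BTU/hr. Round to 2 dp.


Q = 0.68 * 4433 * 9.2 = 27732.85 BTU/hr

27732.85 BTU/hr


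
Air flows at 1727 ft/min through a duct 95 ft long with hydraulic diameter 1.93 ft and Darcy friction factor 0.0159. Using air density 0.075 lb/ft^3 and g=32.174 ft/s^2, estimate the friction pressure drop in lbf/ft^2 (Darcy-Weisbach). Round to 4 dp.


v_fps = 1727/60 = 28.7833 ft/s
dp = 0.0159*(95/1.93)*0.075*28.7833^2/(2*32.174) = 0.7557 lbf/ft^2

0.7557 lbf/ft^2


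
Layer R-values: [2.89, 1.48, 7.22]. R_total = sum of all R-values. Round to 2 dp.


R_total = 2.89 + 1.48 + 7.22 = 11.59

11.59


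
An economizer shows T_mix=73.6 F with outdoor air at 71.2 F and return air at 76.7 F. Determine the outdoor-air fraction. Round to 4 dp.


frac = (73.6 - 76.7) / (71.2 - 76.7) = 0.5636

0.5636


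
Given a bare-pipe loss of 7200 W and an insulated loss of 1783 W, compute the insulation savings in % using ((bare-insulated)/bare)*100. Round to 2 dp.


Savings = ((7200-1783)/7200)*100 = 75.24 %

75.24 %


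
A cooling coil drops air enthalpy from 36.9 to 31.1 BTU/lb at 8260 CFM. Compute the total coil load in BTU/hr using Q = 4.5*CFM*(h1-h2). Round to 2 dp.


Q = 4.5 * 8260 * (36.9 - 31.1) = 215586.00 BTU/hr

215586.00 BTU/hr


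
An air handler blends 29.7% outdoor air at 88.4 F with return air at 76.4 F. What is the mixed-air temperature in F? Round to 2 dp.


T_mix = 76.4 + (29.7/100)*(88.4-76.4) = 79.96 F

79.96 F


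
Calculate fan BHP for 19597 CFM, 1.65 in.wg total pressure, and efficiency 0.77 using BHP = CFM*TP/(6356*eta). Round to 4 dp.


BHP = 19597 * 1.65 / (6356 * 0.77) = 6.6069 hp

6.6069 hp


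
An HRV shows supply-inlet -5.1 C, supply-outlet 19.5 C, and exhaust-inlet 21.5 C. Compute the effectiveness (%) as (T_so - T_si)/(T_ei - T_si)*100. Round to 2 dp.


eff = (19.5-(-5.1))/(21.5-(-5.1))*100 = 92.48 %

92.48 %


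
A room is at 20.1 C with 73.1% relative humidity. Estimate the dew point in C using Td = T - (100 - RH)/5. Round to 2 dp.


Td = 20.1 - (100-73.1)/5 = 14.72 C

14.72 C


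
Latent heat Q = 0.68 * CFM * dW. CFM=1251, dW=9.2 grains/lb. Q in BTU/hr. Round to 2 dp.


Q = 0.68 * 1251 * 9.2 = 7826.26 BTU/hr

7826.26 BTU/hr


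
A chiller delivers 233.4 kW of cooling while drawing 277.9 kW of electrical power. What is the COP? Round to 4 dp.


COP = 233.4 / 277.9 = 0.8399

0.8399


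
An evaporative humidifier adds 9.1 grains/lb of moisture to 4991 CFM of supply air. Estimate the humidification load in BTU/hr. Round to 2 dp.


Q = 0.68 * 4991 * 9.1 = 30884.31 BTU/hr

30884.31 BTU/hr


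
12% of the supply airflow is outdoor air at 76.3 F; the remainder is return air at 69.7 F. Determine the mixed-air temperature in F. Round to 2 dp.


T_mix = 0.12*76.3 + 0.88*69.7 = 70.49 F

70.49 F


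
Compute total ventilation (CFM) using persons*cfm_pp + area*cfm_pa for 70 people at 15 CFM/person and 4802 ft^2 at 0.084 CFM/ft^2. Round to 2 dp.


Total = 70*15 + 4802*0.084 = 1453.37 CFM

1453.37 CFM


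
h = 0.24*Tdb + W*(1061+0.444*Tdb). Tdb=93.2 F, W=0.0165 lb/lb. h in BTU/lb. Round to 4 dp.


h = 0.24*93.2 + 0.0165*(1061+0.444*93.2) = 40.5573 BTU/lb

40.5573 BTU/lb


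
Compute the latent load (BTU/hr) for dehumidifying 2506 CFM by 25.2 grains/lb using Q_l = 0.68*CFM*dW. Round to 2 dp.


Q = 0.68 * 2506 * 25.2 = 42942.82 BTU/hr

42942.82 BTU/hr


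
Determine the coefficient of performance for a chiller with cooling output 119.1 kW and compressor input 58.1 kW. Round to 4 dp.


COP = 119.1 / 58.1 = 2.0499

2.0499


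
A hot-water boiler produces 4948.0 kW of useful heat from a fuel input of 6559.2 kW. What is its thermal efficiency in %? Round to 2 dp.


eta = (4948.0/6559.2)*100 = 75.44 %

75.44 %


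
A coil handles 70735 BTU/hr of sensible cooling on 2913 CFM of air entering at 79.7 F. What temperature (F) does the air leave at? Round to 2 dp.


dT = 70735/(1.08*2913) = 22.4838
T_leave = 79.7 - 22.4838 = 57.22 F

57.22 F


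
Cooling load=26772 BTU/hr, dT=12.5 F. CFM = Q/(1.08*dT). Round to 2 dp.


CFM = 26772 / (1.08 * 12.5) = 1983.11

1983.11 CFM


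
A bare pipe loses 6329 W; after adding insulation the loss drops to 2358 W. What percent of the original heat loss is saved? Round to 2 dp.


Savings = ((6329-2358)/6329)*100 = 62.74 %

62.74 %


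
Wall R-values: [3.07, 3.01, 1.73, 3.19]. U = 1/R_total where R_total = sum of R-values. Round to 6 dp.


R_total = 3.07 + 3.01 + 1.73 + 3.19 = 11.00
U = 1/11.00 = 0.090909

0.090909


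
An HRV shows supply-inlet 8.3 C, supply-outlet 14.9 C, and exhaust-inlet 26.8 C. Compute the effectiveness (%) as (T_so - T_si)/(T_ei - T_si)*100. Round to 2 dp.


eff = (14.9-8.3)/(26.8-8.3)*100 = 35.68 %

35.68 %


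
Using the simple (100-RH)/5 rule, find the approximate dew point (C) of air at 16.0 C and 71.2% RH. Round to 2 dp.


Td = 16.0 - (100-71.2)/5 = 10.24 C

10.24 C


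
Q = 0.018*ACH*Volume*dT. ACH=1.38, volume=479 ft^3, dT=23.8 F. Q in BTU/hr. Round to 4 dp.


Q = 0.018 * 1.38 * 479 * 23.8 = 283.1810 BTU/hr

283.1810 BTU/hr


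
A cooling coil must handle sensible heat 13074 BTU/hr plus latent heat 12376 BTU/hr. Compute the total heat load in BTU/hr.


Qt = 13074 + 12376 = 25450 BTU/hr

25450 BTU/hr


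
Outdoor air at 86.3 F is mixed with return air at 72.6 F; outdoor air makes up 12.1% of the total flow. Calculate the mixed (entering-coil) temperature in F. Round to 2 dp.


T_mix = 72.6 + (12.1/100)*(86.3-72.6) = 74.26 F

74.26 F


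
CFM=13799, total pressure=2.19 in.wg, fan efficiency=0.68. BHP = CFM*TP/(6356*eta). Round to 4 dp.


BHP = 13799 * 2.19 / (6356 * 0.68) = 6.9920 hp

6.9920 hp


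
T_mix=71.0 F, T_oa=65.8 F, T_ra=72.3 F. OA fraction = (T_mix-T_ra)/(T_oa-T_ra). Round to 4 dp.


frac = (71.0 - 72.3) / (65.8 - 72.3) = 0.2000

0.2000


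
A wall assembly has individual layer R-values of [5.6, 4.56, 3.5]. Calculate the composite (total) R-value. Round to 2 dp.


R_total = 5.6 + 4.56 + 3.5 = 13.66

13.66


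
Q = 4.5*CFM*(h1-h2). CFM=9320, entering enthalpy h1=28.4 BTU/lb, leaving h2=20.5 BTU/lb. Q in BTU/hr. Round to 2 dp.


Q = 4.5 * 9320 * (28.4 - 20.5) = 331326.00 BTU/hr

331326.00 BTU/hr


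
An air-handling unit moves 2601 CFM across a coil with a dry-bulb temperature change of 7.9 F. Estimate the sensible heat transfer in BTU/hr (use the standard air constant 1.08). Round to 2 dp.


Q = 1.08 * 2601 * 7.9 = 22191.73 BTU/hr

22191.73 BTU/hr


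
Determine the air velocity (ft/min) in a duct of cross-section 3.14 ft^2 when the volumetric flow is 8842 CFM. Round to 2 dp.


V = 8842 / 3.14 = 2815.92 ft/min

2815.92 ft/min
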